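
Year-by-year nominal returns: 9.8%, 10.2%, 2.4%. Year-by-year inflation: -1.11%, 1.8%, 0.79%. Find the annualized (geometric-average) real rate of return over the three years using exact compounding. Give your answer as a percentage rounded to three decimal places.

Nominal growth factor = 1.0980 × 1.1020 × 1.0240 = 1.23903590
Price-level growth factor = 0.9889 × 1.0180 × 1.0079 = 1.01465313
Real growth factor = 1.23903590 / 1.01465313 = 1.22114234
Annualized real rate = 1.22114234^(1/3) − 1 = 6.8863% → 6.886%.

6.886%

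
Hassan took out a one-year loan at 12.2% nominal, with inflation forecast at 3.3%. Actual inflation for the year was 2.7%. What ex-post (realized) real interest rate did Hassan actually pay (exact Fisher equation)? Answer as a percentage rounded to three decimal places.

9.250%

Ex-post: (1 + 0.1220)/(1 + 0.0270) − 1 = 9.2502%
So the realized real rate is 9.250%.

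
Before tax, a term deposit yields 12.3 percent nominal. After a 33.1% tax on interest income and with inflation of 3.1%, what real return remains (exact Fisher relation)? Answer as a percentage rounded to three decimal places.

4.974%

After-tax nominal return = 12.3% × (1 − 0.331) = 8.2287%.
1 + r = 1.082287 / 1.03100 = 1.0497449
After-tax real rate = 1.0497449 − 1 → 4.974%.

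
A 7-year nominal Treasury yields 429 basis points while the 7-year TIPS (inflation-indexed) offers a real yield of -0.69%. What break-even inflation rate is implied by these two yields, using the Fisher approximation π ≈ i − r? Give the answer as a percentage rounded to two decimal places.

π ≈ i − r = 4.29% − (-0.69%) → 4.98%.

4.98%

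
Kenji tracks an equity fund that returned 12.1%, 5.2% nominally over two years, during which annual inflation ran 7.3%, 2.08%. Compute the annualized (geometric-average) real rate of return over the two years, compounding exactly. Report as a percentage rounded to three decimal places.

3.763%

Nominal growth factor = 1.1210 × 1.0520 = 1.179292000
Price-level growth factor = 1.0730 × 1.0208 = 1.095318400
Real growth factor = 1.179292000 / 1.095318400 = 1.076665927
Annualized real rate = 1.076665927^(1/2) − 1 = 3.76251% → 3.763%.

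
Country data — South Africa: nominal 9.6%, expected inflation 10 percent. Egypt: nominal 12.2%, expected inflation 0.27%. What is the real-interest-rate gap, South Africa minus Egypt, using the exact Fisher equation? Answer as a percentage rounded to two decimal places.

South Africa: (1 + 0.0960)/(1 + 0.1000) − 1 = -0.3636%
Egypt: (1 + 0.1220)/(1 + 0.0027) − 1 = 11.8979%
Differential = -0.3636% − 11.8979% = -12.2615% → -12.26%.

-12.26%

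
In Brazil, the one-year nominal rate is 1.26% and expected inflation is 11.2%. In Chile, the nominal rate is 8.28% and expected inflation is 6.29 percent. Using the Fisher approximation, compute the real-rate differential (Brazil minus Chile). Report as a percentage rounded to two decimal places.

Brazil: 1.26% − 11.2% = -9.940%
Chile: 8.28% − 6.29% = 1.990%
Differential = -11.930% → -11.93%.

-11.93%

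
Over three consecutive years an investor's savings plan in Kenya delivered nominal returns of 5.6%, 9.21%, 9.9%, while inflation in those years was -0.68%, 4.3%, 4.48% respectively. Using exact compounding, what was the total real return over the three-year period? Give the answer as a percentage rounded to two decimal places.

Nominal growth factor = 1.0560 × 1.0921 × 1.0990 = 1.267430
Price-level growth factor = 0.9932 × 1.0430 × 1.0448 = 1.082316
Real growth factor = 1.267430 / 1.082316 = 1.171035
Total real return = 1.171035 − 1 → 17.10%.

17.10%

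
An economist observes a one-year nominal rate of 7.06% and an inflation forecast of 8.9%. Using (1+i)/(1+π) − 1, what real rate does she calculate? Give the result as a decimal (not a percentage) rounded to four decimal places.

-0.0169

1 + r = 1.07060 / 1.08900 = 0.983104
r = 0.983104 − 1 = -1.6896%, i.e. -0.0169.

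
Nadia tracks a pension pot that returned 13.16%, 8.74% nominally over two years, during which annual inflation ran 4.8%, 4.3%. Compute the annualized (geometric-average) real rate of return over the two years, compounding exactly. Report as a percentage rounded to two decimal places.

Compound the nominal returns: 1.1316 × 1.0874 = 1.23050184.
Compound inflation: 1.0480 × 1.0430 = 1.09306400.
Deflate: 1.23050184 / 1.09306400 = 1.12573632.
Annualized real rate = 1.12573632^(1/2) − 1 = 6.1007% → 6.10%.

6.10%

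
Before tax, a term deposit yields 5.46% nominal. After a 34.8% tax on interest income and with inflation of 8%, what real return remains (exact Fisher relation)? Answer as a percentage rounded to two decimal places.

-4.11%

After-tax nominal return = 5.46% × (1 − 0.348) = 3.55992%.
1 + r = 1.0355992 / 1.08000 = 0.958888
After-tax real rate = 0.958888 − 1 → -4.11%.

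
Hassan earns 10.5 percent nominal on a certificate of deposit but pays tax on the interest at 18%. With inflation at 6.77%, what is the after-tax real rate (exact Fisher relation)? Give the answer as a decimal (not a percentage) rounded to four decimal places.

0.0172

After-tax nominal return = 10.5% × (1 − 0.18) = 8.6100%.
1 + r = 1.08610 / 1.06770 = 1.017233
After-tax real rate = 1.017233 − 1 → 0.0172.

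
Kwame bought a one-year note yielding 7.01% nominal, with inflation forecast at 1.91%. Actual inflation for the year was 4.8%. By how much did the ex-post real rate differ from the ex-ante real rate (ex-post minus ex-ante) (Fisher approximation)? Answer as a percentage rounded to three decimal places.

-2.890%

Ex-ante: 7.01% − 1.91% = 5.100%
Ex-post: 7.01% − 4.8% = 2.210%
Difference (ex-post − ex-ante) = -2.8900% → -2.890%.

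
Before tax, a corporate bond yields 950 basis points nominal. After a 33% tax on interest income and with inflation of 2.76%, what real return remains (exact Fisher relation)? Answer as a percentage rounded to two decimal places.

3.51%

After-tax nominal return = 9.5% × (1 − 0.33) = 6.3650%.
1 + r = 1.06365 / 1.02760 = 1.035082
After-tax real rate = 1.035082 − 1 → 3.51%.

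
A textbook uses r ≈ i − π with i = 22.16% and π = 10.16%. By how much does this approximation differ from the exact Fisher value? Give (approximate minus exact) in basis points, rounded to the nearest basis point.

111 basis points

Approximate: r ≈ 22.160% − 10.160% = 12.0000%
Exact: (1 + 0.2216)/(1 + 0.1016) − 1 = 10.8932%
Error = 12.0000% − 10.8932% = 1.1068% → 111 basis points.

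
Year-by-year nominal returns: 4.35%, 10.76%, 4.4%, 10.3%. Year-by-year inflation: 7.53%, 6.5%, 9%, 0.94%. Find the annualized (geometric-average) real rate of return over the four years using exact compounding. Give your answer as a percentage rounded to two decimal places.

1.38%

Nominal growth factor = 1.0435 × 1.1076 × 1.0440 × 1.1030 = 1.33091835
Price-level growth factor = 1.0753 × 1.0650 × 1.0900 × 1.0094 = 1.25999567
Real growth factor = 1.33091835 / 1.25999567 = 1.05628803
Annualized real rate = 1.05628803^(1/4) − 1 = 1.3784% → 1.38%.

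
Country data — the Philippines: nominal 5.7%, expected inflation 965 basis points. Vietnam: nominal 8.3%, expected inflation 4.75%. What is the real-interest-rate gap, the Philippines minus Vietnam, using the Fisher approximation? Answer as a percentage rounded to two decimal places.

The Philippines: 5.7% − 9.65% = -3.950%
Vietnam: 8.3% − 4.75% = 3.550%
Differential = -7.500% → -7.50%.

-7.50%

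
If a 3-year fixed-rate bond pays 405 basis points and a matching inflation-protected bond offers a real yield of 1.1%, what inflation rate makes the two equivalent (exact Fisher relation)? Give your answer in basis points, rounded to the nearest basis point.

(1 + π) = (1 + i)/(1 + r) = 1.04050 / 1.01100 = 1.029179
Break-even inflation = 1.029179 − 1 → 292 basis points.

292 basis points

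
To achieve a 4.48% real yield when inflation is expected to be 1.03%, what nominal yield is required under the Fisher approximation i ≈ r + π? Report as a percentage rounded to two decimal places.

5.51%

i ≈ r + π = 4.48% + 1.03% = 5.51%.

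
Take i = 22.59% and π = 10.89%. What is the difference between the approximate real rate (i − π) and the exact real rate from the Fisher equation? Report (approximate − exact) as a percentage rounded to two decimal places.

Approximate: r ≈ 22.590% − 10.890% = 11.7000%
Exact: (1 + 0.2259)/(1 + 0.1089) − 1 = 10.5510%
Error = 11.7000% − 10.5510% = 1.1490% → 1.15%.

1.15%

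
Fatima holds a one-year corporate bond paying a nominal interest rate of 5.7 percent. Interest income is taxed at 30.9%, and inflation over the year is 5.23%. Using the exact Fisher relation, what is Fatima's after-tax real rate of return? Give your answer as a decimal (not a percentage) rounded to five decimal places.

-0.01227

After-tax nominal return = 5.7% × (1 − 0.309) = 3.9387%.
1 + r = 1.039387 / 1.05230 = 0.987729
After-tax real rate = 0.987729 − 1 → -0.01227.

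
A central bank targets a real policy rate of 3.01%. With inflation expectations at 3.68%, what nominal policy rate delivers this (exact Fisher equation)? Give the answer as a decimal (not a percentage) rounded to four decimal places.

(1 + i) = (1 + r)(1 + π) = 1.03010 × 1.03680 = 1.06800768
i = 1.06800768 − 1, so the required nominal rate is 0.0680.

0.0680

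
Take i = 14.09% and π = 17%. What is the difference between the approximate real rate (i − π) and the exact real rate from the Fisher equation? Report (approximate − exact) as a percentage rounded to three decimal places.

Approximate: r ≈ 14.090% − 17.000% = -2.9100%
Exact: (1 + 0.1409)/(1 + 0.1700) − 1 = -2.4872%
Error = -2.9100% − (-2.4872%) = -0.4228% → -0.423%.

-0.423%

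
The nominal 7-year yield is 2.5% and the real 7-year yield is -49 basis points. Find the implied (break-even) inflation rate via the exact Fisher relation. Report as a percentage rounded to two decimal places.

(1 + π) = (1 + i)/(1 + r) = 1.02500 / 0.99510 = 1.030047
Break-even inflation = 1.030047 − 1 → 3.00%.

3.00%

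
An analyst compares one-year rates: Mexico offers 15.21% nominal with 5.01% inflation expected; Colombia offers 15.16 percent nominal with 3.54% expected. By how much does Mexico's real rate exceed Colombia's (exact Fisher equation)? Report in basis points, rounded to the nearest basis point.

-151 basis points

Mexico: (1 + 0.1521)/(1 + 0.0501) − 1 = 9.7134%
Colombia: (1 + 0.1516)/(1 + 0.0354) − 1 = 11.2227%
Differential = 9.7134% − 11.2227% = -1.5094% → -151 basis points.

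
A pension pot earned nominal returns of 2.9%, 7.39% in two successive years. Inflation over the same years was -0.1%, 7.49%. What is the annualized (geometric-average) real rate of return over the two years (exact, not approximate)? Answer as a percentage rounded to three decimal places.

1.443%

Nominal growth factor = 1.0290 × 1.0739 = 1.10504310
Price-level growth factor = 0.9990 × 1.0749 = 1.07382510
Real growth factor = 1.10504310 / 1.07382510 = 1.02907177
Annualized real rate = 1.02907177^(1/2) − 1 = 1.4432% → 1.443%.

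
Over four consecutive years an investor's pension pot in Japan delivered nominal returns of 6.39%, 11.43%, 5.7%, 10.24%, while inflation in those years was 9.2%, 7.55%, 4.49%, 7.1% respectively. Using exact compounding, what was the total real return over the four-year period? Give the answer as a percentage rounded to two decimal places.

Compound the nominal returns: 1.0639 × 1.1143 × 1.0570 × 1.1024 = 1.381393.
Compound inflation: 1.0920 × 1.0755 × 1.0449 × 1.0710 = 1.314308.
Deflate: 1.381393 / 1.314308 = 1.051042.
Total real return = 1.051042 − 1 → 5.10%.

5.10%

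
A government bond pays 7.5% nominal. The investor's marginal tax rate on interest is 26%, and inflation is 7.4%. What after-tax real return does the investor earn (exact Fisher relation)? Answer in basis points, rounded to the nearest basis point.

After-tax nominal return = 7.5% × (1 − 0.26) = 5.5500%.
1 + r = 1.05550 / 1.07400 = 0.982775
After-tax real rate = 0.982775 − 1 → -172 basis points.

-172 basis points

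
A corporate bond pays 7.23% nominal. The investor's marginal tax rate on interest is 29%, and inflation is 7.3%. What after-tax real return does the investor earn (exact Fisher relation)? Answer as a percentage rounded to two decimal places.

After-tax nominal return = 7.23% × (1 − 0.29) = 5.1333%.
1 + r = 1.051333 / 1.07300 = 0.979807
After-tax real rate = 0.979807 − 1 → -2.02%.

-2.02%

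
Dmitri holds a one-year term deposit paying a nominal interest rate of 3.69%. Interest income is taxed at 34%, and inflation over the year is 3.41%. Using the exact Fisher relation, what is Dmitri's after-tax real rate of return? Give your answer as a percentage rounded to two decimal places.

-0.94%

After-tax nominal return = 3.69% × (1 − 0.34) = 2.4354%.
1 + r = 1.024354 / 1.03410 = 0.990575
After-tax real rate = 0.990575 − 1 → -0.94%.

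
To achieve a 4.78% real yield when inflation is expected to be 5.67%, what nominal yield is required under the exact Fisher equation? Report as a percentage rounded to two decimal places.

(1 + i) = (1 + r)(1 + π) = 1.04780 × 1.05670 = 1.10721026
i = 1.10721026 − 1, so the required nominal rate is 10.72%.

10.72%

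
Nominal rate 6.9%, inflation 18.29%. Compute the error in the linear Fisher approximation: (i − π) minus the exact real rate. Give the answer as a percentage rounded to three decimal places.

Approximate: r ≈ 6.900% − 18.290% = -11.3900%
Exact: (1 + 0.0690)/(1 + 0.1829) − 1 = -9.6289%
Error = -11.3900% − (-9.6289%) = -1.7611% → -1.761%.

-1.761%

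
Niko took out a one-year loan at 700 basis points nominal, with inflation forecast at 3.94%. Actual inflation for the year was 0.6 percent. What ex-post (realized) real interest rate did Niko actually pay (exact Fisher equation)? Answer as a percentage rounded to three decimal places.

Ex-post: (1 + 0.0700)/(1 + 0.0060) − 1 = 6.3618%
So the realized real rate is 6.362%.

6.362%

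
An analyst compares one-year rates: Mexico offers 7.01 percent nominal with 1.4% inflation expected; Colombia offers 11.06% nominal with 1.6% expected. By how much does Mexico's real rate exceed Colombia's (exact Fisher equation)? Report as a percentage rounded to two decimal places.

Mexico: (1 + 0.0701)/(1 + 0.0140) − 1 = 5.5325%
Colombia: (1 + 0.1106)/(1 + 0.0160) − 1 = 9.3110%
Differential = 5.5325% − 9.3110% = -3.7785% → -3.78%.

-3.78%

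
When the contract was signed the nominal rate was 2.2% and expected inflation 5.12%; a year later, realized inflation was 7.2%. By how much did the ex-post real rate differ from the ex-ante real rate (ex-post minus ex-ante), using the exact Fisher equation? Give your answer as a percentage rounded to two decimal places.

Ex-ante: (1 + 0.0220)/(1 + 0.0512) − 1 = -2.7778%
Ex-post: (1 + 0.0220)/(1 + 0.0720) − 1 = -4.6642%
Difference (ex-post − ex-ante) = -1.8864% → -1.89%.

-1.89%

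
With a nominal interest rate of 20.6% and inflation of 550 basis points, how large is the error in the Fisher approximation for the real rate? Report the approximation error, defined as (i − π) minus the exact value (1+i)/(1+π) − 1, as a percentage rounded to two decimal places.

Approximate: r ≈ 20.600% − 5.500% = 15.1000%
Exact: (1 + 0.2060)/(1 + 0.0550) − 1 = 14.3128%
Error = 15.1000% − 14.3128% = 0.7872% → 0.79%.

0.79%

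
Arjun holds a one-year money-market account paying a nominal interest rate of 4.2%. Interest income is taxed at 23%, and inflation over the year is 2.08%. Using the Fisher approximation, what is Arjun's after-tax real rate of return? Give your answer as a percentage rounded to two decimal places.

After-tax nominal return = 4.2% × (1 − 0.23) = 3.2340%.
r ≈ 3.2340% − 2.08% → 1.15%.

1.15%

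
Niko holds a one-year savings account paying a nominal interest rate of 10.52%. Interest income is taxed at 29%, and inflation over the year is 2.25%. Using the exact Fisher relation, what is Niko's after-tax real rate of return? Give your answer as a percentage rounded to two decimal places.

After-tax nominal return = 10.52% × (1 − 0.29) = 7.4692%.
1 + r = 1.074692 / 1.02250 = 1.051044
After-tax real rate = 1.051044 − 1 → 5.10%.

5.10%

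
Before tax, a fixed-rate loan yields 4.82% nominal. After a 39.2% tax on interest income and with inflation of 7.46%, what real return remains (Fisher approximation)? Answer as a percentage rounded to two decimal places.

-4.53%

After-tax nominal return = 4.82% × (1 − 0.392) = 2.93056%.
r ≈ 2.93056% − 7.46% → -4.53%.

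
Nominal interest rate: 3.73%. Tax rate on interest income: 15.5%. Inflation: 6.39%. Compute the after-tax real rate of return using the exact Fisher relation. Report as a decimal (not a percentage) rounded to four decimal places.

After-tax nominal return = 3.73% × (1 − 0.155) = 3.15185%.
1 + r = 1.0315185 / 1.06390 = 0.969563
After-tax real rate = 0.969563 − 1 → -0.0304.

-0.0304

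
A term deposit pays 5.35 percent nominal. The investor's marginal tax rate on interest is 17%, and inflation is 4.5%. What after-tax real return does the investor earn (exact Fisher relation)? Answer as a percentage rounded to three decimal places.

-0.057%

After-tax nominal return = 5.35% × (1 − 0.17) = 4.4405%.
1 + r = 1.044405 / 1.04500 = 0.999431
After-tax real rate = 0.999431 − 1 → -0.057%.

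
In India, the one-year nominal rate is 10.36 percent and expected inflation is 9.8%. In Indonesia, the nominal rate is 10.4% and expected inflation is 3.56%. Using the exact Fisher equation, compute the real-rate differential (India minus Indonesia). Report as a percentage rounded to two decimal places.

India: (1 + 0.1036)/(1 + 0.0980) − 1 = 0.5100%
Indonesia: (1 + 0.1040)/(1 + 0.0356) − 1 = 6.6049%
Differential = 0.5100% − 6.6049% = -6.0948% → -6.09%.

-6.09%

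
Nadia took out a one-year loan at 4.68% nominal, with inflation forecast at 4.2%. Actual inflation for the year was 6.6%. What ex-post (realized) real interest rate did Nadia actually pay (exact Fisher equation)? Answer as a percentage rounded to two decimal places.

-1.80%

Ex-post: (1 + 0.0468)/(1 + 0.0660) − 1 = -1.8011%
So the realized real rate is -1.80%.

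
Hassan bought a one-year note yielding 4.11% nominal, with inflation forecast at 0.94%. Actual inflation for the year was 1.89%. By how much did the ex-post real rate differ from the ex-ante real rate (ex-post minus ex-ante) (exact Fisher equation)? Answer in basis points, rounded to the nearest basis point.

Ex-ante: (1 + 0.0411)/(1 + 0.0094) − 1 = 3.1405%
Ex-post: (1 + 0.0411)/(1 + 0.0189) − 1 = 2.1788%
Difference (ex-post − ex-ante) = -0.9617% → -96 basis points.

-96 basis points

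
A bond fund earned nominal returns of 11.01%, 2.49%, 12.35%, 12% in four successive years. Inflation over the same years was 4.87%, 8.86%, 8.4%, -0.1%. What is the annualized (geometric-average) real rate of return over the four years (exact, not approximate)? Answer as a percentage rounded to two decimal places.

Compound the nominal returns: 1.1101 × 1.0249 × 1.1235 × 1.1200 = 1.43164287.
Compound inflation: 1.0487 × 1.0886 × 1.0840 × 0.9990 = 1.23627295.
Deflate: 1.43164287 / 1.23627295 = 1.15803138.
Annualized real rate = 1.15803138^(1/4) − 1 = 3.7361% → 3.74%.

3.74%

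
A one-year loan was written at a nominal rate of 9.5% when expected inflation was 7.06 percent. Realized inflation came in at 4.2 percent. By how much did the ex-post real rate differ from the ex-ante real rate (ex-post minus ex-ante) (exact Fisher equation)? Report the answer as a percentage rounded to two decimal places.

2.81%

Ex-ante: (1 + 0.0950)/(1 + 0.0706) − 1 = 2.2791%
Ex-post: (1 + 0.0950)/(1 + 0.0420) − 1 = 5.0864%
Difference (ex-post − ex-ante) = 2.8073% → 2.81%.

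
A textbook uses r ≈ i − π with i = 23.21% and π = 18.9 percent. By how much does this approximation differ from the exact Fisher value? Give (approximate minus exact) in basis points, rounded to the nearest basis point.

Approximate: r ≈ 23.210% − 18.900% = 4.3100%
Exact: (1 + 0.2321)/(1 + 0.1890) − 1 = 3.6249%
Error = 4.3100% − 3.6249% = 0.6851% → 69 basis points.

69 basis points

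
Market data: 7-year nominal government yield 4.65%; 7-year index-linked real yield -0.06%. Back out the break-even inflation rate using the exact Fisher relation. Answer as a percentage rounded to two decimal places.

4.71%

(1 + π) = (1 + i)/(1 + r) = 1.04650 / 0.99940 = 1.047128
Break-even inflation = 1.047128 − 1 → 4.71%.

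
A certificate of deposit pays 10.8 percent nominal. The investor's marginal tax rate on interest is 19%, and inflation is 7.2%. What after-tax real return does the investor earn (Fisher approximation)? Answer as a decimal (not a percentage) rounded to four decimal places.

After-tax nominal return = 10.8% × (1 − 0.19) = 8.7480%.
r ≈ 8.7480% − 7.2% → 0.0155.

0.0155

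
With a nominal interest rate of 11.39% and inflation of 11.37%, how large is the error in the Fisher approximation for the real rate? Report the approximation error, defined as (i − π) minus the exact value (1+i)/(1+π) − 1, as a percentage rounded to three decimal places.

Approximate: r ≈ 11.390% − 11.370% = 0.0200%
Exact: (1 + 0.1139)/(1 + 0.1137) − 1 = 0.0180%
Error = 0.0200% − 0.0180% = 0.0020% → 0.002%.

0.002%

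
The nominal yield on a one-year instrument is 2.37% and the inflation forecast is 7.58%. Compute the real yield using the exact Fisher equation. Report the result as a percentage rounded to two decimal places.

1 + r = 1.02370 / 1.07580 = 0.951571
r = 0.951571 − 1 = -4.8429%, i.e. -4.84%.

-4.84%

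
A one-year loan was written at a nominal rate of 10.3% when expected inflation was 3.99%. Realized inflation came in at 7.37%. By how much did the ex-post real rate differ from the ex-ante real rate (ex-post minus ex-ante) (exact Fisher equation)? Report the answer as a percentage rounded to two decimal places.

Ex-ante: (1 + 0.1030)/(1 + 0.0399) − 1 = 6.0679%
Ex-post: (1 + 0.1030)/(1 + 0.0737) − 1 = 2.7289%
Difference (ex-post − ex-ante) = -3.3390% → -3.34%.

-3.34%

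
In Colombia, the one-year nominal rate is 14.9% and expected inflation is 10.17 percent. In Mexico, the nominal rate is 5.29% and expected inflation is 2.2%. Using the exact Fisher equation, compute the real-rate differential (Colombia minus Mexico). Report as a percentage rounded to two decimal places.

Colombia: (1 + 0.1490)/(1 + 0.1017) − 1 = 4.2934%
Mexico: (1 + 0.0529)/(1 + 0.0220) − 1 = 3.0235%
Differential = 4.2934% − 3.0235% = 1.2699% → 1.27%.

1.27%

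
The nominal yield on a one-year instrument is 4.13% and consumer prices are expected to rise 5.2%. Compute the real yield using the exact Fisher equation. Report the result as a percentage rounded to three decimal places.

-1.017%

1 + r = 1.04130 / 1.05200 = 0.989829
r = 0.989829 − 1 = -1.0171%, i.e. -1.017%.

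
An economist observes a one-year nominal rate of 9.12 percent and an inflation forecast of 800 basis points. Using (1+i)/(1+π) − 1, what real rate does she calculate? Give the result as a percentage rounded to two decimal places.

1 + r = 1.09120 / 1.08000 = 1.010370
r = 1.010370 − 1 = 1.0370%, i.e. 1.04%.

1.04%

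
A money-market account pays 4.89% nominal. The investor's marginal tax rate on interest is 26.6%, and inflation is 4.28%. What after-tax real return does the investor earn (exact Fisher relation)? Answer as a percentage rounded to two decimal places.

-0.66%

After-tax nominal return = 4.89% × (1 − 0.266) = 3.58926%.
1 + r = 1.0358926 / 1.04280 = 0.993376
After-tax real rate = 0.993376 − 1 → -0.66%.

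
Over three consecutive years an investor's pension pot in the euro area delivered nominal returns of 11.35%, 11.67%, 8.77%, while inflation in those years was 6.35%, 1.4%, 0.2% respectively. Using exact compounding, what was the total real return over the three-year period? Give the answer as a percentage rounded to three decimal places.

Nominal growth factor = 1.1135 × 1.1167 × 1.0877 = 1.352496
Price-level growth factor = 1.0635 × 1.0140 × 1.0020 = 1.080546
Real growth factor = 1.352496 / 1.080546 = 1.251678
Total real return = 1.251678 − 1 → 25.168%.

25.168%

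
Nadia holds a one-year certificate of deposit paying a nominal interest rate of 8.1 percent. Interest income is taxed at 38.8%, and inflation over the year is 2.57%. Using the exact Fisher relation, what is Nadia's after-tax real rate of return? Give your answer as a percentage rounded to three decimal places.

2.327%

After-tax nominal return = 8.1% × (1 − 0.388) = 4.9572%.
1 + r = 1.049572 / 1.02570 = 1.023274
After-tax real rate = 1.023274 − 1 → 2.327%.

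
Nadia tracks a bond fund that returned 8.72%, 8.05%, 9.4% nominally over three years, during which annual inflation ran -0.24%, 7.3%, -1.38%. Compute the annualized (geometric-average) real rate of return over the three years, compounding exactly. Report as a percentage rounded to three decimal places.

Compound the nominal returns: 1.0872 × 1.0805 × 1.0940 = 1.28514324.
Compound inflation: 0.9976 × 1.0730 × 0.9862 = 1.05565294.
Deflate: 1.28514324 / 1.05565294 = 1.21739181.
Annualized real rate = 1.21739181^(1/3) − 1 = 6.7768% → 6.777%.

6.777%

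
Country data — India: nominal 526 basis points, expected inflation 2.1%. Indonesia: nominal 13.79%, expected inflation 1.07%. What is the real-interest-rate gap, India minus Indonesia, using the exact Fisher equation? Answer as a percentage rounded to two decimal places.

India: (1 + 0.0526)/(1 + 0.0210) − 1 = 3.0950%
Indonesia: (1 + 0.1379)/(1 + 0.0107) − 1 = 12.5853%
Differential = 3.0950% − 12.5853% = -9.4903% → -9.49%.

-9.49%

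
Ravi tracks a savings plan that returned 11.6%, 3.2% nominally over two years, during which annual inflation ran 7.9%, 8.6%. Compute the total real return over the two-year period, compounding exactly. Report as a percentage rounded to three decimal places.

-1.714%

Compound the nominal returns: 1.1160 × 1.0320 = 1.151712.
Compound inflation: 1.0790 × 1.0860 = 1.171794.
Deflate: 1.151712 / 1.171794 = 0.982862.
Total real return = 0.982862 − 1 → -1.714%.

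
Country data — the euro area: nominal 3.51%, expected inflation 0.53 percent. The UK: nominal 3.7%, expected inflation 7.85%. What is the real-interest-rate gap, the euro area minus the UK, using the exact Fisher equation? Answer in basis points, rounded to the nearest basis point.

The euro area: (1 + 0.0351)/(1 + 0.0053) − 1 = 2.9643%
The UK: (1 + 0.0370)/(1 + 0.0785) − 1 = -3.8479%
Differential = 2.9643% − (-3.8479%) = 6.8122% → 681 basis points.

681 basis points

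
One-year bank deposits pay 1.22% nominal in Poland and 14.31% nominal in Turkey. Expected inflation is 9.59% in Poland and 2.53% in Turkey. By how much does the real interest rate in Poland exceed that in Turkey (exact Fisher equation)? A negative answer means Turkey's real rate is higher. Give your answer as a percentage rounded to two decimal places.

Poland: (1 + 0.0122)/(1 + 0.0959) − 1 = -7.6376%
Turkey: (1 + 0.1431)/(1 + 0.0253) − 1 = 11.4893%
Differential = -7.6376% − 11.4893% = -19.1269% → -19.13%.

-19.13%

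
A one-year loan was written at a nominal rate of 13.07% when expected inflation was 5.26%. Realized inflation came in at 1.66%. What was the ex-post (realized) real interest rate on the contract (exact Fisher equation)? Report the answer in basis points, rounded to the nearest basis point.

Ex-post: (1 + 0.1307)/(1 + 0.0166) − 1 = 11.2237%
So the realized real rate is 1122 basis points.

1122 basis points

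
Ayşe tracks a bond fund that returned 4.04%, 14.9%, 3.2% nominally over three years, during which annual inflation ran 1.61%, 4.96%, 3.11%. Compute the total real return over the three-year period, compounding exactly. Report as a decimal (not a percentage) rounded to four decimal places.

0.1219

Nominal growth factor = 1.0404 × 1.1490 × 1.0320 = 1.233673
Price-level growth factor = 1.0161 × 1.0496 × 1.0311 = 1.099667
Real growth factor = 1.233673 / 1.099667 = 1.121861
Total real return = 1.121861 − 1 → 0.1219.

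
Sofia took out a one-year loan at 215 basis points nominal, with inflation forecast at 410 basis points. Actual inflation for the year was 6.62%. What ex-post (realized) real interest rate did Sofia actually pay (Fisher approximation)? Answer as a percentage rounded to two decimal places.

-4.47%

Ex-post: 2.15% − 6.62% = -4.470%
So the realized real rate is -4.47%.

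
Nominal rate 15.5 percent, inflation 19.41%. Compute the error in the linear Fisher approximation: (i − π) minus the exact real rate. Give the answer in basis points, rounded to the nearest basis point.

Approximate: r ≈ 15.500% − 19.410% = -3.9100%
Exact: (1 + 0.1550)/(1 + 0.1941) − 1 = -3.2744%
Error = -3.9100% − (-3.2744%) = -0.6356% → -64 basis points.

-64 basis points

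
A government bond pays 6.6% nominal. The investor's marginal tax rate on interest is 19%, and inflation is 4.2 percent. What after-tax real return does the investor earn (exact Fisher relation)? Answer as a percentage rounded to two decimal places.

1.10%

After-tax nominal return = 6.6% × (1 − 0.19) = 5.3460%.
1 + r = 1.05346 / 1.04200 = 1.010998
After-tax real rate = 1.010998 − 1 → 1.10%.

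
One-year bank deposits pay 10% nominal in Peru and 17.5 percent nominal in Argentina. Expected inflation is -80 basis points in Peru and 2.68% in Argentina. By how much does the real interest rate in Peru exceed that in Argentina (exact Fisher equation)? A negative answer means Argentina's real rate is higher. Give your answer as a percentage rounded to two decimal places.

Peru: (1 + 0.1000)/(1 − 0.0080) − 1 = 10.8871%
Argentina: (1 + 0.1750)/(1 + 0.0268) − 1 = 14.4332%
Differential = 10.8871% − 14.4332% = -3.5461% → -3.55%.

-3.55%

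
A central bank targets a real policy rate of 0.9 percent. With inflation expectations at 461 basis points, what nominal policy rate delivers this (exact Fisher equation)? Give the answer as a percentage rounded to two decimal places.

5.55%

(1 + i) = (1 + r)(1 + π) = 1.00900 × 1.04610 = 1.0555149
i = 1.0555149 − 1, so the required nominal rate is 5.55%.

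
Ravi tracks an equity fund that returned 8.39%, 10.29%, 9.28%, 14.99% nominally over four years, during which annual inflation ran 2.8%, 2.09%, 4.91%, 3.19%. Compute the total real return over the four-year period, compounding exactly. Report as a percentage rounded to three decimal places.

Nominal growth factor = 1.0839 × 1.1029 × 1.0928 × 1.1499 = 1.502194
Price-level growth factor = 1.0280 × 1.0209 × 1.0491 × 1.0319 = 1.136137
Real growth factor = 1.502194 / 1.136137 = 1.322194
Total real return = 1.322194 − 1 → 32.219%.

32.219%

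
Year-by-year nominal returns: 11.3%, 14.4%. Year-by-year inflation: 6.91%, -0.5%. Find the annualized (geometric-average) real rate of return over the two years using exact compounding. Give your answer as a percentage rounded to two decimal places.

9.41%

Compound the nominal returns: 1.1130 × 1.1440 = 1.27327200.
Compound inflation: 1.0691 × 0.9950 = 1.06375450.
Deflate: 1.27327200 / 1.06375450 = 1.19696039.
Annualized real rate = 1.19696039^(1/2) − 1 = 9.4057% → 9.41%.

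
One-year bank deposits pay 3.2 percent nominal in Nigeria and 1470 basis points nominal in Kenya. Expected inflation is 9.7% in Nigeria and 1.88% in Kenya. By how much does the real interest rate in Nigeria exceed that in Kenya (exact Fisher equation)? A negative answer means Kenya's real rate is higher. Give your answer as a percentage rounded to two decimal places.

-18.51%

Nigeria: (1 + 0.0320)/(1 + 0.0970) − 1 = -5.9253%
Kenya: (1 + 0.1470)/(1 + 0.0188) − 1 = 12.5834%
Differential = -5.9253% − 12.5834% = -18.5087% → -18.51%.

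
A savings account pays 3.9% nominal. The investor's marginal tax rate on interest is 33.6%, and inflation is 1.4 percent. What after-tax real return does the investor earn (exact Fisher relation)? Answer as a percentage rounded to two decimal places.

1.17%

After-tax nominal return = 3.9% × (1 − 0.336) = 2.5896%.
1 + r = 1.025896 / 1.01400 = 1.011732
After-tax real rate = 1.011732 − 1 → 1.17%.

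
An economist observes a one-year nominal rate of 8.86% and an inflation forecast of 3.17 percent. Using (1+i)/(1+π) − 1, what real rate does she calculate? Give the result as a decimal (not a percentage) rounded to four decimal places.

0.0552

1 + r = 1.08860 / 1.03170 = 1.055152
r = 1.055152 − 1 = 5.5152%, i.e. 0.0552.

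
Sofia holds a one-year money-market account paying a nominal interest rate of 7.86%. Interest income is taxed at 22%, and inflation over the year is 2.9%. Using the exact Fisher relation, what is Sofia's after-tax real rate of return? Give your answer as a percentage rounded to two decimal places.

3.14%

After-tax nominal return = 7.86% × (1 − 0.22) = 6.1308%.
1 + r = 1.061308 / 1.02900 = 1.031397
After-tax real rate = 1.031397 − 1 → 3.14%.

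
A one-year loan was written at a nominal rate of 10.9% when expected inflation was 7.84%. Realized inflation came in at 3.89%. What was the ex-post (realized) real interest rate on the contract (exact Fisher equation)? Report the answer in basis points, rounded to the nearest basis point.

675 basis points

Ex-post: (1 + 0.1090)/(1 + 0.0389) − 1 = 6.7475%
So the realized real rate is 675 basis points.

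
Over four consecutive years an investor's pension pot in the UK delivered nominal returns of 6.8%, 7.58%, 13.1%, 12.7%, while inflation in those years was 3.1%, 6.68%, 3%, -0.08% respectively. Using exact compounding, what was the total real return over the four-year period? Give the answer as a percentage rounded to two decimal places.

Nominal growth factor = 1.0680 × 1.0758 × 1.1310 × 1.1270 = 1.464500
Price-level growth factor = 1.0310 × 1.0668 × 1.0300 × 0.9992 = 1.131961
Real growth factor = 1.464500 / 1.131961 = 1.293773
Total real return = 1.293773 − 1 → 29.38%.

29.38%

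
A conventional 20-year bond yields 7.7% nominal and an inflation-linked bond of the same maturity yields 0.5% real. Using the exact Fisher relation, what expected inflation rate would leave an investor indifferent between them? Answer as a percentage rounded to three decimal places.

(1 + π) = (1 + i)/(1 + r) = 1.07700 / 1.00500 = 1.071642
Break-even inflation = 1.071642 − 1 → 7.164%.

7.164%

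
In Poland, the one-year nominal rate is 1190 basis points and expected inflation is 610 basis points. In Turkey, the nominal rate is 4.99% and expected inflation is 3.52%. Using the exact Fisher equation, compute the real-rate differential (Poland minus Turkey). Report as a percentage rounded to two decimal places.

4.05%

Poland: (1 + 0.1190)/(1 + 0.0610) − 1 = 5.4665%
Turkey: (1 + 0.0499)/(1 + 0.0352) − 1 = 1.4200%
Differential = 5.4665% − 1.4200% = 4.0465% → 4.05%.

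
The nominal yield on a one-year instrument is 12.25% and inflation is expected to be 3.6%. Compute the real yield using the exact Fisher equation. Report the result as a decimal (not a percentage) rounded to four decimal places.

0.0835

By the Fisher identity, 1 + r = (1 + i)/(1 + π).
1 + r = 1.12250 / 1.03600 = 1.083494
r = 1.083494 − 1 = 8.3494%, i.e. 0.0835.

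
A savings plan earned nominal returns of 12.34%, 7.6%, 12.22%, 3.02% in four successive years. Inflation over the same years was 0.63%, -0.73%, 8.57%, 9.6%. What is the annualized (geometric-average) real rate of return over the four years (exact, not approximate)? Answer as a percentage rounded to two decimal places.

4.13%

Compound the nominal returns: 1.1234 × 1.0760 × 1.1222 × 1.0302 = 1.39745715.
Compound inflation: 1.0063 × 0.9927 × 1.0857 × 1.0960 = 1.18868255.
Deflate: 1.39745715 / 1.18868255 = 1.17563529.
Annualized real rate = 1.17563529^(1/4) − 1 = 4.1282% → 4.13%.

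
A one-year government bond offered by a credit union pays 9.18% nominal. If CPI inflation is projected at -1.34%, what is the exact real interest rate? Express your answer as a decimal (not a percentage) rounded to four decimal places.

0.1066

By the Fisher equation, 1 + r = (1 + i)/(1 + π).
1 + r = 1.09180 / 0.98660 = 1.106629
r = 1.106629 − 1 = 10.6629%, i.e. 0.1066.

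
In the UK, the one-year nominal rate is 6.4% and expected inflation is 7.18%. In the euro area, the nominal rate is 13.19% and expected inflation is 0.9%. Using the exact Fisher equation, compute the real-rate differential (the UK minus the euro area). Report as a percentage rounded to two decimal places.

The UK: (1 + 0.0640)/(1 + 0.0718) − 1 = -0.7277%
The euro area: (1 + 0.1319)/(1 + 0.0090) − 1 = 12.1804%
Differential = -0.7277% − 12.1804% = -12.9081% → -12.91%.

-12.91%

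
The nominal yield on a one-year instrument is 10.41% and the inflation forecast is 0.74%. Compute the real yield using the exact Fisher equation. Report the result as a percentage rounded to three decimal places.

By the Fisher equation, 1 + r = (1 + i)/(1 + π).
1 + r = 1.10410 / 1.00740 = 1.095990
r = 1.095990 − 1 = 9.5990%, i.e. 9.599%.

9.599%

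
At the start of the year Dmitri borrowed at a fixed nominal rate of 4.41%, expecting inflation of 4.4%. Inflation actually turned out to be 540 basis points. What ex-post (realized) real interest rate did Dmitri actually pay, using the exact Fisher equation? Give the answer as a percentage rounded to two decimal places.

Ex-post: (1 + 0.0441)/(1 + 0.0540) − 1 = -0.9393%
So the realized real rate is -0.94%.

-0.94%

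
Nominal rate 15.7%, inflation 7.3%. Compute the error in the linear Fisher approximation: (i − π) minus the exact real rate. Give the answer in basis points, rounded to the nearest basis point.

57 basis points

Approximate: r ≈ 15.700% − 7.300% = 8.4000%
Exact: (1 + 0.1570)/(1 + 0.0730) − 1 = 7.8285%
Error = 8.4000% − 7.8285% = 0.5715% → 57 basis points.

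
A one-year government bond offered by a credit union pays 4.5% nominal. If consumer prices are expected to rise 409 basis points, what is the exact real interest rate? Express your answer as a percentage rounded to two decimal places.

0.39%

By the Fisher identity, 1 + r = (1 + i)/(1 + π).
1 + r = 1.04500 / 1.04090 = 1.003939
r = 1.003939 − 1 = 0.3939%, i.e. 0.39%.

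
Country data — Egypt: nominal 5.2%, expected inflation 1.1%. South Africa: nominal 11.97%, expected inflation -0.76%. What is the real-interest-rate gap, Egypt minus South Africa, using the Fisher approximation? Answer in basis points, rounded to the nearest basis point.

-863 basis points

Egypt: 5.2% − 1.1% = 4.100%
South Africa: 11.97% − (-0.76%) = 12.730%
Differential = -8.630% → -863 basis points.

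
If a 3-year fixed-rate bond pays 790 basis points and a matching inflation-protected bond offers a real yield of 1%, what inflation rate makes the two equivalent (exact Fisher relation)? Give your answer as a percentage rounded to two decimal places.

6.83%

(1 + π) = (1 + i)/(1 + r) = 1.07900 / 1.01000 = 1.068317
Break-even inflation = 1.068317 − 1 → 6.83%.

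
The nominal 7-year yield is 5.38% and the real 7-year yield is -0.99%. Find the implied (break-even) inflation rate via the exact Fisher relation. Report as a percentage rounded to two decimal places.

(1 + π) = (1 + i)/(1 + r) = 1.05380 / 0.99010 = 1.064337
Break-even inflation = 1.064337 − 1 → 6.43%.

6.43%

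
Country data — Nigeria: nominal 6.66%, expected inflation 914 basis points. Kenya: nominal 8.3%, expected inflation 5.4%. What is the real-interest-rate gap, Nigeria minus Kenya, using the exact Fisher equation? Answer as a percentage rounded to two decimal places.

Nigeria: (1 + 0.0666)/(1 + 0.0914) − 1 = -2.2723%
Kenya: (1 + 0.0830)/(1 + 0.0540) − 1 = 2.7514%
Differential = -2.2723% − 2.7514% = -5.0237% → -5.02%.

-5.02%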